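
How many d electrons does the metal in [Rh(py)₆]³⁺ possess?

Summing ligand charges against the +3 overall charge gives an oxidation state of +3 for rhodium.
Group 9 minus oxidation state 3 gives a d⁶ configuration.

d⁶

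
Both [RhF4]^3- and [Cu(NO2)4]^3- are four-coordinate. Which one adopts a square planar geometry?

[RhF4]^3-

For [RhF4]^3-: Summing ligand charges against the −3 overall charge gives an oxidation state of +1 for rhodium. Rh sits in group 9, so the d-electron count is 9 − 1 = 8. A 4d d⁸ ion has a large crystal-field splitting; square planar leaves the high-energy d_{x²−y²} orbital empty and maximises CFSE. → square planar.
For [Cu(NO2)4]^3-: Summing ligand charges against the −3 overall charge gives an oxidation state of +1 for copper. Cu sits in group 11, so the d-electron count is 11 − 1 = 10. A d¹⁰ ion has no crystal-field stabilisation preference between square planar and tetrahedral, so four ligands adopt the sterically favoured tetrahedral geometry. → tetrahedral.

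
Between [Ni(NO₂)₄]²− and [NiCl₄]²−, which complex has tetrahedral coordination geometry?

For [Ni(NO₂)₄]²−: Summing ligand charges against the −2 overall charge gives an oxidation state of +2 for nickel. Nickel is a group-10 element; Ni(II) is therefore d⁸. Nitro (N-bound nitrite) is a strong-field ligand (high in the spectrochemical series). A 3d d⁸ ion with strong-field ligands gains enough CFSE to favour square planar over tetrahedral. → square planar.
For [NiCl₄]²−: Summing ligand charges against the −2 overall charge gives an oxidation state of +2 for nickel. Ni sits in group 10, so the d-electron count is 10 − 2 = 8. Chloride is a weak-field ligand. With weak-field ligands the CFSE gain from square planar is small, so a 3d d⁸ ion takes the sterically preferred tetrahedral geometry. → tetrahedral.

[NiCl₄]²−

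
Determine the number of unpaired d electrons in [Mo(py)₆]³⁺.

Ligand charges: pyridine is neutral. With an overall charge of +3 the molybdenum centre must be in the +3 oxidation state.
Group 6 minus oxidation state 3 gives a d³ configuration.
In an octahedral field the d³ configuration is t₂g³e_g⁰ (only one arrangement possible), giving 3 unpaired electrons.

3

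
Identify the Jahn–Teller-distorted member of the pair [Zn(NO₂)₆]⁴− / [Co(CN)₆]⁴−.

[Zn(NO₂)₆]⁴−: Ligand charges: each nitro (N-bound nitrite) is −1. With an overall charge of −4 the zinc centre must be in the +2 oxidation state. Zinc is a group-12 element; Zn(II) is therefore d¹⁰. The d¹⁰ configuration leaves the e_g set evenly filled (or empty) — no strong Jahn–Teller driving force.
[Co(CN)₆]⁴−: Ligand charges: each cyanide is −1. With an overall charge of −4 the cobalt centre must be in the +2 oxidation state. Co sits in group 9, so the d-electron count is 9 − 2 = 7. Cyanide is a strong-field ligand (high in the spectrochemical series) for a first-row metal, so the complex is low-spin. The t₂g⁶e_g¹ (low-spin) configuration has an unevenly filled e_g set; the Jahn–Teller theorem predicts a tetragonal distortion (typically axial elongation) to lift the degeneracy.

[Co(CN)₆]⁴−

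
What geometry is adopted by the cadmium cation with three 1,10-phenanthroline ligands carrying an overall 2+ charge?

Ligand charges: 1,10-phenanthroline is neutral. With an overall charge of +2 the cadmium centre must be in the +2 oxidation state.
Cadmium is a group-12 element; Cd(II) is therefore d¹⁰.
Counting donor atoms: 3×1,10-phenanthroline (bidentate) → 6 donors. Coordination number = 6.
Six donors around a single metal centre give an octahedral coordination sphere.

octahedral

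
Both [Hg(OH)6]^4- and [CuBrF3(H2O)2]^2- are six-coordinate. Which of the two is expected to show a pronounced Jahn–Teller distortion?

[CuBrF3(H2O)2]^2-

[Hg(OH)6]^4-: Summing ligand charges against the −4 overall charge gives an oxidation state of +2 for mercury. Mercury is a group-12 element; Hg(II) is therefore d¹⁰. The d¹⁰ configuration leaves the e_g set evenly filled (or empty) — no strong Jahn–Teller driving force.
[CuBrF3(H2O)2]^2-: Ligand charges: each bromide is −1; each fluoride is −1; water is neutral. With an overall charge of −2 the copper centre must be in the +2 oxidation state. Cu sits in group 11, so the d-electron count is 11 − 2 = 9. The t₂g⁶e_g³ configuration has an unevenly filled e_g set; the Jahn–Teller theorem predicts a tetragonal distortion (typically axial elongation) to lift the degeneracy.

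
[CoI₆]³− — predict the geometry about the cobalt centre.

Summing ligand charges against the −3 overall charge gives an oxidation state of +3 for cobalt.
Group 9 minus oxidation state 3 gives a d⁶ configuration.
With 6 monodentate ligands the coordination number is 6.
Six donors around a single metal centre give an octahedral coordination sphere.

octahedral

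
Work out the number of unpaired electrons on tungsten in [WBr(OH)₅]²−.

Each bromide is −1; each hydroxide is −1; balancing the −2 overall charge requires W(IV).
Group 6 minus oxidation state 4 gives a d² configuration.
In an octahedral field the d² configuration is t₂g²e_g⁰ (only one arrangement possible), giving 2 unpaired electrons.

2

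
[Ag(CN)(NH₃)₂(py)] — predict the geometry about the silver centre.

tetrahedral

Each cyanide is −1; ammonia is neutral; pyridine is neutral; balancing the 0 overall charge requires Ag(I).
Group 11 minus oxidation state 1 gives a d¹⁰ configuration.
With 4 monodentate ligands the coordination number is 4.
A d¹⁰ ion has no crystal-field stabilisation preference between square planar and tetrahedral, so four ligands adopt the sterically favoured tetrahedral geometry.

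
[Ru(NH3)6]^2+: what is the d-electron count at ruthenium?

Summing ligand charges against the +2 overall charge gives an oxidation state of +2 for ruthenium.
Group 8 minus oxidation state 2 gives a d⁶ configuration.

d⁶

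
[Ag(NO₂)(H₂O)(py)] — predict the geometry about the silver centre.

trigonal planar

Each nitro (N-bound nitrite) is −1; water is neutral; pyridine is neutral; balancing the 0 overall charge requires Ag(I).
Ag sits in group 11, so the d-electron count is 11 − 1 = 10.
Coordination number: 3.
Three ligands around a d¹⁰ centre minimise repulsion in a trigonal-planar arrangement.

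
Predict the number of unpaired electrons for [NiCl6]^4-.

2 unpaired electrons

Ligand charges: each chloride is −1. With an overall charge of −4 the nickel centre must be in the +2 oxidation state.
Ni sits in group 10, so the d-electron count is 10 − 2 = 8.
In an octahedral field the d⁸ configuration is t₂g⁶e_g² (only one arrangement possible), giving 2 unpaired electrons.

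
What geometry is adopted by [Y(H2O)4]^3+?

Water is neutral; balancing the +3 overall charge requires Y(III).
Y sits in group 3, so the d-electron count is 3 − 3 = 0.
With 4 monodentate ligands the coordination number is 4.
A d⁰ ion has no crystal-field stabilisation preference between square planar and tetrahedral, so four ligands adopt the sterically favoured tetrahedral geometry.

tetrahedral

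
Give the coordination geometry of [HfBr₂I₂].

Summing ligand charges against the 0 overall charge gives an oxidation state of +4 for hafnium.
Group 4 minus oxidation state 4 gives a d⁰ configuration.
With 4 monodentate ligands the coordination number is 4.
A d⁰ ion has no crystal-field stabilisation preference between square planar and tetrahedral, so four ligands adopt the sterically favoured tetrahedral geometry.

tetrahedral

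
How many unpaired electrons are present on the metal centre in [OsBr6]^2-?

2

Summing ligand charges against the −2 overall charge gives an oxidation state of +4 for osmium.
Os sits in group 8, so the d-electron count is 8 − 4 = 4.
The spin state decides the count: a 5d ion has a large Δₒ and is invariably low-spin.
An octahedral low-spin d⁴ ion is t₂g⁴e_g⁰, giving 2 unpaired electrons.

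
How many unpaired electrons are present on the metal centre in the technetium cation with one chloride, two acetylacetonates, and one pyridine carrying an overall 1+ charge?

3

Each chloride is −1; each acetylacetonate is −1; pyridine is neutral; balancing the +1 overall charge requires Tc(IV).
Tc sits in group 7, so the d-electron count is 7 − 4 = 3.
Counting donor atoms: 1×chloride (monodentate) → 1 donor; 2×acetylacetonate (bidentate) → 4 donors; 1×pyridine (monodentate) → 1 donor. Coordination number = 6.
In an octahedral field the d³ configuration is t₂g³e_g⁰ (only one arrangement possible), giving 3 unpaired electrons.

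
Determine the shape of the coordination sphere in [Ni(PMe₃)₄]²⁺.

square planar

Trimethylphosphine is neutral; balancing the +2 overall charge requires Ni(II).
Nickel is a group-10 element; Ni(II) is therefore d⁸.
Coordination number: 4.
Trimethylphosphine is a strong-field ligand (high in the spectrochemical series).
A 3d d⁸ ion with strong-field ligands gains enough CFSE to favour square planar over tetrahedral.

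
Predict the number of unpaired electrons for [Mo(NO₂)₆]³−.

3

Ligand charges: each nitro (N-bound nitrite) is −1. With an overall charge of −3 the molybdenum centre must be in the +3 oxidation state.
Mo sits in group 6, so the d-electron count is 6 − 3 = 3.
In an octahedral field the d³ configuration is t₂g³e_g⁰ (only one arrangement possible), giving 3 unpaired electrons.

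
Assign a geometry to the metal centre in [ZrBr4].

tetrahedral

Summing ligand charges against the 0 overall charge gives an oxidation state of +4 for zirconium.
Group 4 minus oxidation state 4 gives a d⁰ configuration.
Coordination number: 4.
A d⁰ ion has no crystal-field stabilisation preference between square planar and tetrahedral, so four ligands adopt the sterically favoured tetrahedral geometry.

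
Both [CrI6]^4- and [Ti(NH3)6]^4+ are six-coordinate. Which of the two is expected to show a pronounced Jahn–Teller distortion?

[CrI6]^4-: Each iodide is −1; balancing the −4 overall charge requires Cr(II). Chromium is a group-6 element; Cr(II) is therefore d⁴. Iodide is a weak-field ligand for a first-row metal, so the complex is high-spin. The t₂g³e_g¹ (high-spin) configuration has an unevenly filled e_g set; the Jahn–Teller theorem predicts a tetragonal distortion (typically axial elongation) to lift the degeneracy.
[Ti(NH3)6]^4+: Ammonia is neutral; balancing the +4 overall charge requires Ti(IV). Group 4 minus oxidation state 4 gives a d⁰ configuration. The d⁰ configuration leaves the e_g set evenly filled (or empty) — no strong Jahn–Teller driving force.

[CrI6]^4-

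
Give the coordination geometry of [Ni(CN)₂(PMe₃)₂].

Ligand charges: each cyanide is −1; trimethylphosphine is neutral. With an overall charge of 0 the nickel centre must be in the +2 oxidation state.
Nickel is a group-10 element; Ni(II) is therefore d⁸.
With 4 monodentate ligands the coordination number is 4.
Cyanide and trimethylphosphine are strong-field ligands (high in the spectrochemical series).
A 3d d⁸ ion with strong-field ligands gains enough CFSE to favour square planar over tetrahedral.

square planar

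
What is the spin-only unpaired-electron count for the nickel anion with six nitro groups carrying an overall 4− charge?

Ligand charges: each nitro (N-bound nitrite) is −1. With an overall charge of −4 the nickel centre must be in the +2 oxidation state.
Ni sits in group 10, so the d-electron count is 10 − 2 = 8.
In an octahedral field the d⁸ configuration is t₂g⁶e_g² (only one arrangement possible), giving 2 unpaired electrons.

2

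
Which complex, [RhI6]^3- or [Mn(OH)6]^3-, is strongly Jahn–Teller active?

[Mn(OH)6]^3-

[RhI6]^3-: Summing ligand charges against the −3 overall charge gives an oxidation state of +3 for rhodium. Rh sits in group 9, so the d-electron count is 9 − 3 = 6. A 4d ion has a large Δₒ and is invariably low-spin. The d⁶ configuration leaves the e_g set evenly filled (or empty) — no strong Jahn–Teller driving force.
[Mn(OH)6]^3-: Ligand charges: each hydroxide is −1. With an overall charge of −3 the manganese centre must be in the +3 oxidation state. Mn sits in group 7, so the d-electron count is 7 − 3 = 4. Hydroxide is a weak-field ligand for a first-row metal, so the complex is high-spin. The t₂g³e_g¹ (high-spin) configuration has an unevenly filled e_g set; the Jahn–Teller theorem predicts a tetragonal distortion (typically axial elongation) to lift the degeneracy.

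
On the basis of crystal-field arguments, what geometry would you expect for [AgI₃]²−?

trigonal planar

Each iodide is −1; balancing the −2 overall charge requires Ag(I).
Ag sits in group 11, so the d-electron count is 11 − 1 = 10.
With 3 monodentate ligands the coordination number is 3.
Three ligands around a d¹⁰ centre minimise repulsion in a trigonal-planar arrangement.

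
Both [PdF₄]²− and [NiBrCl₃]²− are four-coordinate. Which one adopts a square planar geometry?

For [PdF₄]²−: Each fluoride is −1; balancing the −2 overall charge requires Pd(II). Group 10 minus oxidation state 2 gives a d⁸ configuration. A 4d d⁸ ion has a large crystal-field splitting; square planar leaves the high-energy d_{x²−y²} orbital empty and maximises CFSE. → square planar.
For [NiBrCl₃]²−: Ligand charges: each bromide is −1; each chloride is −1. With an overall charge of −2 the nickel centre must be in the +2 oxidation state. Group 10 minus oxidation state 2 gives a d⁸ configuration. Bromide and chloride are weak-field ligands. With weak-field ligands the CFSE gain from square planar is small, so a 3d d⁸ ion takes the sterically preferred tetrahedral geometry. → tetrahedral.

[PdF₄]²−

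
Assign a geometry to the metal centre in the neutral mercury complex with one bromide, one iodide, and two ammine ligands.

Ligand charges: each bromide is −1; each iodide is −1; ammonia is neutral. With an overall charge of 0 the mercury centre must be in the +2 oxidation state.
Mercury is a group-12 element; Hg(II) is therefore d¹⁰.
Coordination number: 4.
A d¹⁰ ion has no crystal-field stabilisation preference between square planar and tetrahedral, so four ligands adopt the sterically favoured tetrahedral geometry.

tetrahedral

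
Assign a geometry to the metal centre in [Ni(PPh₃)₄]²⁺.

square planar

Triphenylphosphine is neutral; balancing the +2 overall charge requires Ni(II).
Ni sits in group 10, so the d-electron count is 10 − 2 = 8.
With 4 monodentate ligands the coordination number is 4.
Triphenylphosphine is a strong-field ligand (high in the spectrochemical series).
A 3d d⁸ ion with strong-field ligands gains enough CFSE to favour square planar over tetrahedral.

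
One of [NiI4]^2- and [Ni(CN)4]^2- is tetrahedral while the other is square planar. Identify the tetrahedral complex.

For [NiI4]^2-: Ligand charges: each iodide is −1. With an overall charge of −2 the nickel centre must be in the +2 oxidation state. Nickel is a group-10 element; Ni(II) is therefore d⁸. Iodide is a weak-field ligand. With weak-field ligands the CFSE gain from square planar is small, so a 3d d⁸ ion takes the sterically preferred tetrahedral geometry. → tetrahedral.
For [Ni(CN)4]^2-: Each cyanide is −1; balancing the −2 overall charge requires Ni(II). Ni sits in group 10, so the d-electron count is 10 − 2 = 8. Cyanide is a strong-field ligand (high in the spectrochemical series). A 3d d⁸ ion with strong-field ligands gains enough CFSE to favour square planar over tetrahedral. → square planar.

[NiI4]^2-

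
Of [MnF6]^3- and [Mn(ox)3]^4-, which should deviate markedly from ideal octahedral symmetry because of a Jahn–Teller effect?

[MnF6]^3-: Each fluoride is −1; balancing the −3 overall charge requires Mn(III). Manganese is a group-7 element; Mn(III) is therefore d⁴. Fluoride is a weak-field ligand for a first-row metal, so the complex is high-spin. The t₂g³e_g¹ (high-spin) configuration has an unevenly filled e_g set; the Jahn–Teller theorem predicts a tetragonal distortion (typically axial elongation) to lift the degeneracy.
[Mn(ox)3]^4-: Each oxalate is −2; balancing the −4 overall charge requires Mn(II). Manganese is a group-7 element; Mn(II) is therefore d⁵. Oxalate is a weak-field ligand for a first-row metal, so the complex is high-spin. The d⁵ configuration leaves the e_g set evenly filled (or empty) — no strong Jahn–Teller driving force.

[MnF6]^3-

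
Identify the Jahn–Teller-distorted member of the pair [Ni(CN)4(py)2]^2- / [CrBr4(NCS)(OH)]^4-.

[Ni(CN)4(py)2]^2-: Summing ligand charges against the −2 overall charge gives an oxidation state of +2 for nickel. Group 10 minus oxidation state 2 gives a d⁸ configuration. The d⁸ configuration leaves the e_g set evenly filled (or empty) — no strong Jahn–Teller driving force.
[CrBr4(NCS)(OH)]^4-: Each bromide is −1; each isothiocyanate is −1; each hydroxide is −1; balancing the −4 overall charge requires Cr(II). Group 6 minus oxidation state 2 gives a d⁴ configuration. Bromide, hydroxide, and isothiocyanate are weak-field ligands for a first-row metal, so the complex is high-spin. The t₂g³e_g¹ (high-spin) configuration has an unevenly filled e_g set; the Jahn–Teller theorem predicts a tetragonal distortion (typically axial elongation) to lift the degeneracy.

[CrBr4(NCS)(OH)]^4-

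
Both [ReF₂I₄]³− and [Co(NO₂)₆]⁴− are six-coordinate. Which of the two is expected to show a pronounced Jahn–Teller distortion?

[Co(NO₂)₆]⁴−

[ReF₂I₄]³−: Ligand charges: each fluoride is −1; each iodide is −1. With an overall charge of −3 the rhenium centre must be in the +3 oxidation state. Rhenium is a group-7 element; Re(III) is therefore d⁴. A 5d ion has a large Δₒ and is invariably low-spin. The d⁴ configuration leaves the e_g set evenly filled (or empty) — no strong Jahn–Teller driving force.
[Co(NO₂)₆]⁴−: Summing ligand charges against the −4 overall charge gives an oxidation state of +2 for cobalt. Cobalt is a group-9 element; Co(II) is therefore d⁷. Nitro (N-bound nitrite) is a strong-field ligand (high in the spectrochemical series) for a first-row metal, so the complex is low-spin. The t₂g⁶e_g¹ (low-spin) configuration has an unevenly filled e_g set; the Jahn–Teller theorem predicts a tetragonal distortion (typically axial elongation) to lift the degeneracy.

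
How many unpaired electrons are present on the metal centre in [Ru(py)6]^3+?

1 unpaired electron

Summing ligand charges against the +3 overall charge gives an oxidation state of +3 for ruthenium.
Ru sits in group 8, so the d-electron count is 8 − 3 = 5.
The spin state decides the count: a 4d ion has a large Δₒ and is invariably low-spin.
An octahedral low-spin d⁵ ion is t₂g⁵e_g⁰, giving 1 unpaired electron.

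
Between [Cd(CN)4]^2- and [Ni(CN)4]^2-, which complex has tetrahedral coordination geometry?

For [Cd(CN)4]^2-: Each cyanide is −1; balancing the −2 overall charge requires Cd(II). Group 12 minus oxidation state 2 gives a d¹⁰ configuration. A d¹⁰ ion has no crystal-field stabilisation preference between square planar and tetrahedral, so four ligands adopt the sterically favoured tetrahedral geometry. → tetrahedral.
For [Ni(CN)4]^2-: Each cyanide is −1; balancing the −2 overall charge requires Ni(II). Ni sits in group 10, so the d-electron count is 10 − 2 = 8. Cyanide is a strong-field ligand (high in the spectrochemical series). A 3d d⁸ ion with strong-field ligands gains enough CFSE to favour square planar over tetrahedral. → square planar.

[Cd(CN)4]^2-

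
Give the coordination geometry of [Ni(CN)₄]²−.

Each cyanide is −1; balancing the −2 overall charge requires Ni(II).
Ni sits in group 10, so the d-electron count is 10 − 2 = 8.
Coordination number: 4.
Cyanide is a strong-field ligand (high in the spectrochemical series).
A 3d d⁸ ion with strong-field ligands gains enough CFSE to favour square planar over tetrahedral.

square planar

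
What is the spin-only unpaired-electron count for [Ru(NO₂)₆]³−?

Ligand charges: each nitro (N-bound nitrite) is −1. With an overall charge of −3 the ruthenium centre must be in the +3 oxidation state.
Ruthenium is a group-8 element; Ru(III) is therefore d⁵.
The spin state decides the count: a 4d ion has a large Δₒ and is invariably low-spin.
An octahedral low-spin d⁵ ion is t₂g⁵e_g⁰, giving 1 unpaired electron.

1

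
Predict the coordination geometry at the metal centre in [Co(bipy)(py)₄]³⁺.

2,2′-bipyridine is neutral; pyridine is neutral; balancing the +3 overall charge requires Co(III).
Co sits in group 9, so the d-electron count is 9 − 3 = 6.
Counting donor atoms: 1×2,2′-bipyridine (bidentate) → 2 donors; 4×pyridine (monodentate) → 4 donors. Coordination number = 6.
Six donors around a single metal centre give an octahedral coordination sphere.

octahedral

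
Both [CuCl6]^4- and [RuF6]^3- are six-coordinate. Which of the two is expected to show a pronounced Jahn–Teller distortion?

[CuCl6]^4-: Each chloride is −1; balancing the −4 overall charge requires Cu(II). Cu sits in group 11, so the d-electron count is 11 − 2 = 9. The t₂g⁶e_g³ configuration has an unevenly filled e_g set; the Jahn–Teller theorem predicts a tetragonal distortion (typically axial elongation) to lift the degeneracy.
[RuF6]^3-: Each fluoride is −1; balancing the −3 overall charge requires Ru(III). Ru sits in group 8, so the d-electron count is 8 − 3 = 5. A 4d ion has a large Δₒ and is invariably low-spin. The d⁵ configuration leaves the e_g set evenly filled (or empty) — no strong Jahn–Teller driving force.

[CuCl6]^4-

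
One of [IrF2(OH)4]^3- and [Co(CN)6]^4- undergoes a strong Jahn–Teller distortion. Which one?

[IrF2(OH)4]^3-: Each fluoride is −1; each hydroxide is −1; balancing the −3 overall charge requires Ir(III). Group 9 minus oxidation state 3 gives a d⁶ configuration. A 5d ion has a large Δₒ and is invariably low-spin. The d⁶ configuration leaves the e_g set evenly filled (or empty) — no strong Jahn–Teller driving force.
[Co(CN)6]^4-: Each cyanide is −1; balancing the −4 overall charge requires Co(II). Group 9 minus oxidation state 2 gives a d⁷ configuration. Cyanide is a strong-field ligand (high in the spectrochemical series) for a first-row metal, so the complex is low-spin. The t₂g⁶e_g¹ (low-spin) configuration has an unevenly filled e_g set; the Jahn–Teller theorem predicts a tetragonal distortion (typically axial elongation) to lift the degeneracy.

[Co(CN)6]^4-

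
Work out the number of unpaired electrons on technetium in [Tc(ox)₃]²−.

Each oxalate is −2; balancing the −2 overall charge requires Tc(IV).
Technetium is a group-7 element; Tc(IV) is therefore d³.
Counting donor atoms: 3×oxalate (bidentate) → 6 donors. Coordination number = 6.
In an octahedral field the d³ configuration is t₂g³e_g⁰ (only one arrangement possible), giving 3 unpaired electrons.

3 unpaired electrons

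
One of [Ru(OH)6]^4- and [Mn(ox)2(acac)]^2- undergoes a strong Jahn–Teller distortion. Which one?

[Ru(OH)6]^4-: Summing ligand charges against the −4 overall charge gives an oxidation state of +2 for ruthenium. Ruthenium is a group-8 element; Ru(II) is therefore d⁶. A 4d ion has a large Δₒ and is invariably low-spin. The d⁶ configuration leaves the e_g set evenly filled (or empty) — no strong Jahn–Teller driving force.
[Mn(ox)2(acac)]^2-: Ligand charges: each oxalate is −2; each acetylacetonate is −1. With an overall charge of −2 the manganese centre must be in the +3 oxidation state. Group 7 minus oxidation state 3 gives a d⁴ configuration. Acetylacetonate and oxalate are weak-field ligands for a first-row metal, so the complex is high-spin. The t₂g³e_g¹ (high-spin) configuration has an unevenly filled e_g set; the Jahn–Teller theorem predicts a tetragonal distortion (typically axial elongation) to lift the degeneracy.

[Mn(ox)2(acac)]^2-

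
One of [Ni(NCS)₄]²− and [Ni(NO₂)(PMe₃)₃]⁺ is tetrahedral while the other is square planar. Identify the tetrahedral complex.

For [Ni(NCS)₄]²−: Each isothiocyanate is −1; balancing the −2 overall charge requires Ni(II). Group 10 minus oxidation state 2 gives a d⁸ configuration. Isothiocyanate is a weak-field ligand. With weak-field ligands the CFSE gain from square planar is small, so a 3d d⁸ ion takes the sterically preferred tetrahedral geometry. → tetrahedral.
For [Ni(NO₂)(PMe₃)₃]⁺: Each nitro (N-bound nitrite) is −1; trimethylphosphine is neutral; balancing the +1 overall charge requires Ni(II). Nickel is a group-10 element; Ni(II) is therefore d⁸. Nitro (N-bound nitrite) and trimethylphosphine are strong-field ligands (high in the spectrochemical series). A 3d d⁸ ion with strong-field ligands gains enough CFSE to favour square planar over tetrahedral. → square planar.

[Ni(NCS)₄]²−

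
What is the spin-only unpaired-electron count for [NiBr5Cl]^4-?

2 unpaired electrons

Each bromide is −1; each chloride is −1; balancing the −4 overall charge requires Ni(II).
Group 10 minus oxidation state 2 gives a d⁸ configuration.
In an octahedral field the d⁸ configuration is t₂g⁶e_g² (only one arrangement possible), giving 2 unpaired electrons.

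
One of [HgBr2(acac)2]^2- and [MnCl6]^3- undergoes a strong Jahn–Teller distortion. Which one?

[MnCl6]^3-

[HgBr2(acac)2]^2-: Ligand charges: each bromide is −1; each acetylacetonate is −1. With an overall charge of −2 the mercury centre must be in the +2 oxidation state. Group 12 minus oxidation state 2 gives a d¹⁰ configuration. The d¹⁰ configuration leaves the e_g set evenly filled (or empty) — no strong Jahn–Teller driving force.
[MnCl6]^3-: Summing ligand charges against the −3 overall charge gives an oxidation state of +3 for manganese. Group 7 minus oxidation state 3 gives a d⁴ configuration. Chloride is a weak-field ligand for a first-row metal, so the complex is high-spin. The t₂g³e_g¹ (high-spin) configuration has an unevenly filled e_g set; the Jahn–Teller theorem predicts a tetragonal distortion (typically axial elongation) to lift the degeneracy.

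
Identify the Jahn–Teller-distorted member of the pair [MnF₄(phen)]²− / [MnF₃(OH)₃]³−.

[MnF₄(phen)]²−: Summing ligand charges against the −2 overall charge gives an oxidation state of +2 for manganese. Manganese is a group-7 element; Mn(II) is therefore d⁵. Fluoride is a weak-field ligand for a first-row metal, so the complex is high-spin. The d⁵ configuration leaves the e_g set evenly filled (or empty) — no strong Jahn–Teller driving force.
[MnF₃(OH)₃]³−: Summing ligand charges against the −3 overall charge gives an oxidation state of +3 for manganese. Manganese is a group-7 element; Mn(III) is therefore d⁴. Fluoride and hydroxide are weak-field ligands for a first-row metal, so the complex is high-spin. The t₂g³e_g¹ (high-spin) configuration has an unevenly filled e_g set; the Jahn–Teller theorem predicts a tetragonal distortion (typically axial elongation) to lift the degeneracy.

[MnF₃(OH)₃]³−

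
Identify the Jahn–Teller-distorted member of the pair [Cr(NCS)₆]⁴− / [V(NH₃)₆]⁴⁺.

[Cr(NCS)₆]⁴−

[Cr(NCS)₆]⁴−: Ligand charges: each isothiocyanate is −1. With an overall charge of −4 the chromium centre must be in the +2 oxidation state. Chromium is a group-6 element; Cr(II) is therefore d⁴. Isothiocyanate is a weak-field ligand for a first-row metal, so the complex is high-spin. The t₂g³e_g¹ (high-spin) configuration has an unevenly filled e_g set; the Jahn–Teller theorem predicts a tetragonal distortion (typically axial elongation) to lift the degeneracy.
[V(NH₃)₆]⁴⁺: Ammonia is neutral; balancing the +4 overall charge requires V(IV). V sits in group 5, so the d-electron count is 5 − 4 = 1. The d¹ configuration leaves the e_g set evenly filled (or empty) — no strong Jahn–Teller driving force.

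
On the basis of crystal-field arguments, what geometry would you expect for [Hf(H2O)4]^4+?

tetrahedral

Summing ligand charges against the +4 overall charge gives an oxidation state of +4 for hafnium.
Group 4 minus oxidation state 4 gives a d⁰ configuration.
Coordination number: 4.
A d⁰ ion has no crystal-field stabilisation preference between square planar and tetrahedral, so four ligands adopt the sterically favoured tetrahedral geometry.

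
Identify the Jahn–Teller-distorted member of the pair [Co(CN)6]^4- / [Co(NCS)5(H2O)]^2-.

[Co(CN)6]^4-

[Co(CN)6]^4-: Ligand charges: each cyanide is −1. With an overall charge of −4 the cobalt centre must be in the +2 oxidation state. Group 9 minus oxidation state 2 gives a d⁷ configuration. Cyanide is a strong-field ligand (high in the spectrochemical series) for a first-row metal, so the complex is low-spin. The t₂g⁶e_g¹ (low-spin) configuration has an unevenly filled e_g set; the Jahn–Teller theorem predicts a tetragonal distortion (typically axial elongation) to lift the degeneracy.
[Co(NCS)5(H2O)]^2-: Ligand charges: each isothiocyanate is −1; water is neutral. With an overall charge of −2 the cobalt centre must be in the +3 oxidation state. Co sits in group 9, so the d-electron count is 9 − 3 = 6. Co(III) has an exceptionally large octahedral splitting and is low-spin with essentially every ligand except fluoride. The d⁶ configuration leaves the e_g set evenly filled (or empty) — no strong Jahn–Teller driving force.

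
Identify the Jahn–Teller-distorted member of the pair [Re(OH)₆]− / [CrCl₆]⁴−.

[CrCl₆]⁴−

[Re(OH)₆]−: Summing ligand charges against the −1 overall charge gives an oxidation state of +5 for rhenium. Rhenium is a group-7 element; Re(V) is therefore d². The d² configuration leaves the e_g set evenly filled (or empty) — no strong Jahn–Teller driving force.
[CrCl₆]⁴−: Each chloride is −1; balancing the −4 overall charge requires Cr(II). Group 6 minus oxidation state 2 gives a d⁴ configuration. Chloride is a weak-field ligand for a first-row metal, so the complex is high-spin. The t₂g³e_g¹ (high-spin) configuration has an unevenly filled e_g set; the Jahn–Teller theorem predicts a tetragonal distortion (typically axial elongation) to lift the degeneracy.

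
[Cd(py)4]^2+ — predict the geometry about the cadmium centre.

Summing ligand charges against the +2 overall charge gives an oxidation state of +2 for cadmium.
Group 12 minus oxidation state 2 gives a d¹⁰ configuration.
Coordination number: 4.
A d¹⁰ ion has no crystal-field stabilisation preference between square planar and tetrahedral, so four ligands adopt the sterically favoured tetrahedral geometry.

tetrahedral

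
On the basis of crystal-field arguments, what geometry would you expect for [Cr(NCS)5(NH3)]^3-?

octahedral

Summing ligand charges against the −3 overall charge gives an oxidation state of +2 for chromium.
Cr sits in group 6, so the d-electron count is 6 − 2 = 4.
With 6 monodentate ligands the coordination number is 6.
Six donors around a single metal centre give an octahedral coordination sphere.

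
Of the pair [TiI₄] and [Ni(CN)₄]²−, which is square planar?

[Ni(CN)₄]²−

For [TiI₄]: Ligand charges: each iodide is −1. With an overall charge of 0 the titanium centre must be in the +4 oxidation state. Group 4 minus oxidation state 4 gives a d⁰ configuration. A d⁰ ion has no crystal-field stabilisation preference between square planar and tetrahedral, so four ligands adopt the sterically favoured tetrahedral geometry. → tetrahedral.
For [Ni(CN)₄]²−: Summing ligand charges against the −2 overall charge gives an oxidation state of +2 for nickel. Nickel is a group-10 element; Ni(II) is therefore d⁸. Cyanide is a strong-field ligand (high in the spectrochemical series). A 3d d⁸ ion with strong-field ligands gains enough CFSE to favour square planar over tetrahedral. → square planar.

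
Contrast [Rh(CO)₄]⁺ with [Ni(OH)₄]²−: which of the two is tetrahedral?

[Ni(OH)₄]²−

For [Rh(CO)₄]⁺: Carbonyl is neutral; balancing the +1 overall charge requires Rh(I). Group 9 minus oxidation state 1 gives a d⁸ configuration. A 4d d⁸ ion has a large crystal-field splitting; square planar leaves the high-energy d_{x²−y²} orbital empty and maximises CFSE. → square planar.
For [Ni(OH)₄]²−: Summing ligand charges against the −2 overall charge gives an oxidation state of +2 for nickel. Ni sits in group 10, so the d-electron count is 10 − 2 = 8. Hydroxide is a weak-field ligand. With weak-field ligands the CFSE gain from square planar is small, so a 3d d⁸ ion takes the sterically preferred tetrahedral geometry. → tetrahedral.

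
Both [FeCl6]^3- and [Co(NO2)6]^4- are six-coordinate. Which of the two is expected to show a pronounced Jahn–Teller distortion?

[Co(NO2)6]^4-

[FeCl6]^3-: Ligand charges: each chloride is −1. With an overall charge of −3 the iron centre must be in the +3 oxidation state. Iron is a group-8 element; Fe(III) is therefore d⁵. Chloride is a weak-field ligand for a first-row metal, so the complex is high-spin. The d⁵ configuration leaves the e_g set evenly filled (or empty) — no strong Jahn–Teller driving force.
[Co(NO2)6]^4-: Each nitro (N-bound nitrite) is −1; balancing the −4 overall charge requires Co(II). Group 9 minus oxidation state 2 gives a d⁷ configuration. Nitro (N-bound nitrite) is a strong-field ligand (high in the spectrochemical series) for a first-row metal, so the complex is low-spin. The t₂g⁶e_g¹ (low-spin) configuration has an unevenly filled e_g set; the Jahn–Teller theorem predicts a tetragonal distortion (typically axial elongation) to lift the degeneracy.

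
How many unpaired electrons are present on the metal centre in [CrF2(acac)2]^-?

Summing ligand charges against the −1 overall charge gives an oxidation state of +3 for chromium.
Cr sits in group 6, so the d-electron count is 6 − 3 = 3.
Counting donor atoms: 2×fluoride (monodentate) → 2 donors; 2×acetylacetonate (bidentate) → 4 donors. Coordination number = 6.
In an octahedral field the d³ configuration is t₂g³e_g⁰ (only one arrangement possible), giving 3 unpaired electrons.

3 unpaired electrons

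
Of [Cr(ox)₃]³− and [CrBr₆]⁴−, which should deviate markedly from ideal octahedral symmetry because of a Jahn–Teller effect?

[CrBr₆]⁴−

[Cr(ox)₃]³−: Ligand charges: each oxalate is −2. With an overall charge of −3 the chromium centre must be in the +3 oxidation state. Cr sits in group 6, so the d-electron count is 6 − 3 = 3. The d³ configuration leaves the e_g set evenly filled (or empty) — no strong Jahn–Teller driving force.
[CrBr₆]⁴−: Summing ligand charges against the −4 overall charge gives an oxidation state of +2 for chromium. Group 6 minus oxidation state 2 gives a d⁴ configuration. Bromide is a weak-field ligand for a first-row metal, so the complex is high-spin. The t₂g³e_g¹ (high-spin) configuration has an unevenly filled e_g set; the Jahn–Teller theorem predicts a tetragonal distortion (typically axial elongation) to lift the degeneracy.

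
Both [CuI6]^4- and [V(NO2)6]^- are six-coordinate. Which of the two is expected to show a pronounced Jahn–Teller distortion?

[CuI6]^4-

[CuI6]^4-: Ligand charges: each iodide is −1. With an overall charge of −4 the copper centre must be in the +2 oxidation state. Cu sits in group 11, so the d-electron count is 11 − 2 = 9. The t₂g⁶e_g³ configuration has an unevenly filled e_g set; the Jahn–Teller theorem predicts a tetragonal distortion (typically axial elongation) to lift the degeneracy.
[V(NO2)6]^-: Ligand charges: each nitro (N-bound nitrite) is −1. With an overall charge of −1 the vanadium centre must be in the +5 oxidation state. V sits in group 5, so the d-electron count is 5 − 5 = 0. The d⁰ configuration leaves the e_g set evenly filled (or empty) — no strong Jahn–Teller driving force.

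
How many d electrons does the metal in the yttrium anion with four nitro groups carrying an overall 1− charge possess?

d⁰

Each nitro (N-bound nitrite) is −1; balancing the −1 overall charge requires Y(III).
Yttrium is a group-3 element; Y(III) is therefore d⁰.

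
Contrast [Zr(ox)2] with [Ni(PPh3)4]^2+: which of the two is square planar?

[Ni(PPh3)4]^2+

For [Zr(ox)2]: Each oxalate is −2; balancing the 0 overall charge requires Zr(IV). Zr sits in group 4, so the d-electron count is 4 − 4 = 0. A d⁰ ion has no crystal-field stabilisation preference between square planar and tetrahedral, so four ligands adopt the sterically favoured tetrahedral geometry. → tetrahedral.
For [Ni(PPh3)4]^2+: Summing ligand charges against the +2 overall charge gives an oxidation state of +2 for nickel. Ni sits in group 10, so the d-electron count is 10 − 2 = 8. Triphenylphosphine is a strong-field ligand (high in the spectrochemical series). A 3d d⁸ ion with strong-field ligands gains enough CFSE to favour square planar over tetrahedral. → square planar.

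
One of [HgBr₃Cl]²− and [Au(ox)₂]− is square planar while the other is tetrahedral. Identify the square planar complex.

[Au(ox)₂]−

For [HgBr₃Cl]²−: Ligand charges: each bromide is −1; each chloride is −1. With an overall charge of −2 the mercury centre must be in the +2 oxidation state. Mercury is a group-12 element; Hg(II) is therefore d¹⁰. A d¹⁰ ion has no crystal-field stabilisation preference between square planar and tetrahedral, so four ligands adopt the sterically favoured tetrahedral geometry. → tetrahedral.
For [Au(ox)₂]−: Ligand charges: each oxalate is −2. With an overall charge of −1 the gold centre must be in the +3 oxidation state. Au sits in group 11, so the d-electron count is 11 − 3 = 8. A 5d d⁸ ion has a large crystal-field splitting; square planar leaves the high-energy d_{x²−y²} orbital empty and maximises CFSE. → square planar.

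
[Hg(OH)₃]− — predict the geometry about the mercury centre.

Each hydroxide is −1; balancing the −1 overall charge requires Hg(II).
Hg sits in group 12, so the d-electron count is 12 − 2 = 10.
Coordination number: 3.
Three ligands around a d¹⁰ centre minimise repulsion in a trigonal-planar arrangement.

trigonal planar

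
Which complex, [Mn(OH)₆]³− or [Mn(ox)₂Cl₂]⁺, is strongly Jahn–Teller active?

[Mn(OH)₆]³−: Ligand charges: each hydroxide is −1. With an overall charge of −3 the manganese centre must be in the +3 oxidation state. Mn sits in group 7, so the d-electron count is 7 − 3 = 4. Hydroxide is a weak-field ligand for a first-row metal, so the complex is high-spin. The t₂g³e_g¹ (high-spin) configuration has an unevenly filled e_g set; the Jahn–Teller theorem predicts a tetragonal distortion (typically axial elongation) to lift the degeneracy.
[Mn(ox)₂Cl₂]⁺: Summing ligand charges against the +1 overall charge gives an oxidation state of +7 for manganese. Manganese is a group-7 element; Mn(VII) is therefore d⁰. The d⁰ configuration leaves the e_g set evenly filled (or empty) — no strong Jahn–Teller driving force.

[Mn(OH)₆]³−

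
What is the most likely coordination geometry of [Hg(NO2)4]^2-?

Summing ligand charges against the −2 overall charge gives an oxidation state of +2 for mercury.
Mercury is a group-12 element; Hg(II) is therefore d¹⁰.
Coordination number: 4.
A d¹⁰ ion has no crystal-field stabilisation preference between square planar and tetrahedral, so four ligands adopt the sterically favoured tetrahedral geometry.

tetrahedral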